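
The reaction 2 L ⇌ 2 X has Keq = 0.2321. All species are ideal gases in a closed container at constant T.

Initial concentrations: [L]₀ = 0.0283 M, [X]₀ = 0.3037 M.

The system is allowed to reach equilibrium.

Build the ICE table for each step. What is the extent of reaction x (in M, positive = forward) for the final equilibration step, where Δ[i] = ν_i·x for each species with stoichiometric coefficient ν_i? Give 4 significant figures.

x = -0.09788 M

Q₀ = 115.2 vs Keq = 0.2321 ⇒ Q>K, reverse
Step 1:
                   L          X
  Initial     0.0283     0.3037
  Change      0.1958    -0.1958
  Equil       0.2241     0.1079
  solve Keq expr → x = -0.09788; check Q = 0.2321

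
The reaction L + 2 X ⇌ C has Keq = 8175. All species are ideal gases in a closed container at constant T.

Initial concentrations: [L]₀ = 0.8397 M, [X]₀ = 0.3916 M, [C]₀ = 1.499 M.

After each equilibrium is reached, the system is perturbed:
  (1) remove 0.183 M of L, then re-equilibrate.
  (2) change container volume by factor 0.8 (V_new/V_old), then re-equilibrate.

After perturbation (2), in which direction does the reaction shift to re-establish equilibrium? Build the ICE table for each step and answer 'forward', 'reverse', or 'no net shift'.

Direction: forward

Q₀ = 11.64 vs Keq = 8175 ⇒ Q<K, forward
Step 1:
                    L           X           C
  Initial      0.8397      0.3916       1.499
  Change      -0.1869     -0.3738      0.1869
  Equil        0.6528     0.01777       1.686
  solve Keq expr → x = 0.1869; check Q = 8175
Then remove 0.183 M of L.
Step 2:
                    L           X           C
  Initial      0.4698     0.01777       1.686
  Change     0.001567    0.003133   -0.001567
  Equil        0.4714     0.02091       1.684
  solve Keq expr → x = -0.001567; check Q = 8175
Then change container volume by factor 0.8 (V_new/V_old).
Step 3:
                    L           X           C
  Initial      0.5892     0.02613       2.105
  Change    -0.002584   -0.005168    0.002584
  Equil        0.5866     0.02097       2.108
  solve Keq expr → x = 0.002584; check Q = 8175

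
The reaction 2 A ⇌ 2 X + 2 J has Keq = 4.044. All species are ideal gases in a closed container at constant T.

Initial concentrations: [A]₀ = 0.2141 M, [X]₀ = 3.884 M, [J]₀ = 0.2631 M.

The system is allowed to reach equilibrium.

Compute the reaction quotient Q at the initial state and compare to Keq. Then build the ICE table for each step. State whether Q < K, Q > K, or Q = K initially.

Q₀ = 22.78; Q > K (proceeds reverse)

Q₀ = 22.78 vs Keq = 4.044 ⇒ Q>K, reverse
Step 1:
                  A         X         J
  init       0.2141     3.884    0.2631
  Δ         0.09757  -0.09757  -0.09757
  eq         0.3117     3.786    0.1655
  solve Keq expr → x = -0.04879; check Q = 4.044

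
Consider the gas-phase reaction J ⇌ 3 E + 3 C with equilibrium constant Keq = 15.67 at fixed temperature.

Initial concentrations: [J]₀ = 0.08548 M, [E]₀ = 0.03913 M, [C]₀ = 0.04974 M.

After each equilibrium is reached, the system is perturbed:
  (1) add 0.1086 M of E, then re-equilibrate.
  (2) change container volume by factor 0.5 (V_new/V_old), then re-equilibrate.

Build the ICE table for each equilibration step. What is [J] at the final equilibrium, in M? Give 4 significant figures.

Q₀ = 8.6255e-08 vs Keq = 15.67 ⇒ Q<K, forward
Step 1:
                   J          E          C
  I          0.08548    0.03913    0.04974
  C         -0.08543     0.2563     0.2563
  E       4.7165e-05     0.2954      0.306
  solve Keq expr → x = 0.08543; check Q = 15.67
Then add 0.1086 M of E.
Step 2:
                   J          E          C
  I       4.7165e-05      0.404      0.306
  C       7.3022e-05 -2.1907e-04 -2.1907e-04
  E       1.2019e-04     0.4038     0.3058
  solve Keq expr → x = -7.3022e-05; check Q = 15.67
Then change container volume by factor 0.5 (V_new/V_old).
Step 3:
                   J          E          C
  I       2.4037e-04     0.8076     0.6116
  C         0.006283   -0.01885   -0.01885
  E         0.006524     0.7888     0.5928
  solve Keq expr → x = -0.006283; check Q = 15.67

[J]_eq = 0.006524 M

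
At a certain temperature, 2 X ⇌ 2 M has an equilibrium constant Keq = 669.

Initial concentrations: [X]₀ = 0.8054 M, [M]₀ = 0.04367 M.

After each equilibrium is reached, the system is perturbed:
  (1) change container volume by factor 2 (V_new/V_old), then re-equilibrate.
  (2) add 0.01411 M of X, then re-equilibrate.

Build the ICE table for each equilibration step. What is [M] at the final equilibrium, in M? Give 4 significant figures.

Q₀ = 0.00294 vs Keq = 669 ⇒ Q<K, forward
Step 1:
                    X           M
  Initial      0.8054     0.04367
  Change      -0.7738      0.7738
  Equil       0.03161      0.8175
  solve Keq expr → x = 0.3869; check Q = 669
Then change container volume by factor 2 (V_new/V_old).
Step 2:
                    X           M
  Initial      0.0158      0.4087
  Change            0           0
  Equil        0.0158      0.4087
  solve Keq expr → x = 0; check Q = 669
Then add 0.01411 M of X.
Step 3:
                    X           M
  Initial     0.02991      0.4087
  Change     -0.01358     0.01358
  Equil       0.01633      0.4223
  solve Keq expr → x = 0.006792; check Q = 669

[M]_eq = 0.4223 M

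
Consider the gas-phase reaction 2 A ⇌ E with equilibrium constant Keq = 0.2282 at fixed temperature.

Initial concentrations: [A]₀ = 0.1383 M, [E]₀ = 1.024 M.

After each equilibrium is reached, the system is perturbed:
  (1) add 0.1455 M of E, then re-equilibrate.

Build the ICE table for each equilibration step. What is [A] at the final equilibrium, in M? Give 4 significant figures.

[A]_eq = 1.479 M

Q₀ = 53.54 vs Keq = 0.2282 ⇒ Q>K, reverse
Step 1:
                    A           E
  Initial      0.1383       1.024
  Change        1.214     -0.6069
  Equil         1.352      0.4171
  solve Keq expr → x = -0.6069; check Q = 0.2282
Then add 0.1455 M of E.
Step 2:
                    A           E
  Initial       1.352      0.5626
  Change        0.127    -0.06348
  Equil         1.479      0.4992
  solve Keq expr → x = -0.06348; check Q = 0.2282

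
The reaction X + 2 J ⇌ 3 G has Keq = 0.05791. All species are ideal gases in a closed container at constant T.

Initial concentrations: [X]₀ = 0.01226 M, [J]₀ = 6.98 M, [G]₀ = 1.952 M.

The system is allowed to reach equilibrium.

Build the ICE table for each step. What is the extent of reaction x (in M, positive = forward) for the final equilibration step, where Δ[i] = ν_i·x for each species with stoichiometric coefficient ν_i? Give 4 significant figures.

Q₀ = 12.45 vs Keq = 0.05791 ⇒ Q>K, reverse
Step 1:
                    X           J           G
  init        0.01226        6.98       1.952
  Δ            0.3092      0.6184     -0.9276
  eq           0.3215       7.598       1.024
  solve Keq expr → x = -0.3092; check Q = 0.05791

x = -0.3092 M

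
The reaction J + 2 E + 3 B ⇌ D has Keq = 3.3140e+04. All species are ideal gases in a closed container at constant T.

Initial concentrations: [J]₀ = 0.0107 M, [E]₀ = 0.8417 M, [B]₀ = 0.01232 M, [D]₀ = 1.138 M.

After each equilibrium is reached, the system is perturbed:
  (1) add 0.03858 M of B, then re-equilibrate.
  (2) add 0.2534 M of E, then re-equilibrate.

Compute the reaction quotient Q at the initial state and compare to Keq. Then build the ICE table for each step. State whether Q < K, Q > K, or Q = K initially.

Q₀ = 8.0281e+07 vs Keq = 3.3140e+04 ⇒ Q>K, reverse
Step 1:
                    J           E           B           D
  init         0.0107      0.8417     0.01232       1.138
  Δ           0.02951     0.05901     0.08852    -0.02951
  eq          0.04021      0.9007      0.1008       1.108
  solve Keq expr → x = -0.02951; check Q = 3.3140e+04
Then add 0.03858 M of B.
Step 2:
                    J           E           B           D
  init        0.04021      0.9007      0.1394       1.108
  Δ         -0.009206    -0.01841    -0.02762    0.009206
  eq            0.031      0.8823      0.1118       1.118
  solve Keq expr → x = 0.009206; check Q = 3.3140e+04
Then add 0.2534 M of E.
Step 3:
                    J           E           B           D
  init          0.031       1.136      0.1118       1.118
  Δ         -0.004064   -0.008129    -0.01219    0.004064
  eq          0.02694       1.128     0.09961       1.122
  solve Keq expr → x = 0.004064; check Q = 3.3140e+04

Q₀ = 8.0281e+07; Q > K (proceeds reverse)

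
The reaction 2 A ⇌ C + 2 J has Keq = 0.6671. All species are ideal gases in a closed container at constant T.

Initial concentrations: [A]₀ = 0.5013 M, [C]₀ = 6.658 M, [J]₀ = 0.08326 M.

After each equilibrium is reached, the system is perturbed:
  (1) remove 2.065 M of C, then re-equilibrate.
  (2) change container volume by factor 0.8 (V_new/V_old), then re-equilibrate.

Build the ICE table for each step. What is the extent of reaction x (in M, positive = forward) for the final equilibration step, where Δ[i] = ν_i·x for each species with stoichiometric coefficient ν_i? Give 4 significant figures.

Q₀ = 0.1837 vs Keq = 0.6671 ⇒ Q<K, forward
Step 1:
                    A           C           J
  init         0.5013       6.658     0.08326
  Δ          -0.05706     0.02853     0.05706
  eq           0.4442       6.687      0.1403
  solve Keq expr → x = 0.02853; check Q = 0.6671
Then remove 2.065 M of C.
Step 2:
                    A           C           J
  init         0.4442       4.622      0.1403
  Δ           -0.0205     0.01025      0.0205
  eq           0.4237       4.632      0.1608
  solve Keq expr → x = 0.01025; check Q = 0.6671
Then change container volume by factor 0.8 (V_new/V_old).
Step 3:
                    A           C           J
  init         0.5297        5.79       0.201
  Δ           0.01575   -0.007875    -0.01575
  eq           0.5454       5.782      0.1853
  solve Keq expr → x = -0.007875; check Q = 0.6671

x = -0.007875 M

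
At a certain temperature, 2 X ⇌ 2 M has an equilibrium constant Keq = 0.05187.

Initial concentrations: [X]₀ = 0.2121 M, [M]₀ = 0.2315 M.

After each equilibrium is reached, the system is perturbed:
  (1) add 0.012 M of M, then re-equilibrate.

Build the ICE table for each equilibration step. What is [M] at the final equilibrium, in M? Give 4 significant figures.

[M]_eq = 0.08451 M

Q₀ = 1.191 vs Keq = 0.05187 ⇒ Q>K, reverse
Step 1:
                   X          M
  Initial     0.2121     0.2315
  Change      0.1492    -0.1492
  Equil       0.3613    0.08229
  solve Keq expr → x = -0.07461; check Q = 0.05187
Then add 0.012 M of M.
Step 2:
                   X          M
  Initial     0.3613    0.09429
  Change    0.009774  -0.009774
  Equil       0.3711    0.08451
  solve Keq expr → x = -0.004887; check Q = 0.05187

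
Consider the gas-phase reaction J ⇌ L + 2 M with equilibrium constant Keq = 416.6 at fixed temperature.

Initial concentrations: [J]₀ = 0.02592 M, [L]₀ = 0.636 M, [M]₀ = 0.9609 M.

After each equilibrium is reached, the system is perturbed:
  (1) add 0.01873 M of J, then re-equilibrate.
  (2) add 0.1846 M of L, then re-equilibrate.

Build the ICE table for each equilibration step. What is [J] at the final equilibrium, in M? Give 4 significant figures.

[J]_eq = 0.002265 M

Q₀ = 22.66 vs Keq = 416.6 ⇒ Q<K, forward
Step 1:
                   J          L          M
  init       0.02592      0.636     0.9609
  Δ          -0.0243     0.0243    0.04861
  eq        0.001615     0.6603       1.01
  solve Keq expr → x = 0.0243; check Q = 416.6
Then add 0.01873 M of J.
Step 2:
                   J          L          M
  init       0.02035     0.6603       1.01
  Δ         -0.01856    0.01856    0.03712
  eq        0.001785     0.6789      1.047
  solve Keq expr → x = 0.01856; check Q = 416.6
Then add 0.1846 M of L.
Step 3:
                   J          L          M
  init      0.001785     0.8635      1.047
  Δ       4.7998e-04 -4.7998e-04 -9.5995e-04
  eq        0.002265      0.863      1.046
  solve Keq expr → x = -4.7998e-04; check Q = 416.6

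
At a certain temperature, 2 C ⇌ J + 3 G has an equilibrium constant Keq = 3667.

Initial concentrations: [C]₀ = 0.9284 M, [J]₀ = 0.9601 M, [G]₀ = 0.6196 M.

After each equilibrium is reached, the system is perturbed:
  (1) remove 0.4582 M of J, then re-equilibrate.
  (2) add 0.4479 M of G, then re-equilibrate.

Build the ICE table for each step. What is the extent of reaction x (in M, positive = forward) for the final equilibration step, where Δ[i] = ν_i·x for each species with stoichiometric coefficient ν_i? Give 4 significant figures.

x = -0.00741 M

Q₀ = 0.265 vs Keq = 3667 ⇒ Q<K, forward
Step 1:
                   C          J          G
  I           0.9284     0.9601     0.6196
  C          -0.8759      0.438      1.314
  E          0.05249      1.398      1.933
  solve Keq expr → x = 0.438; check Q = 3667
Then remove 0.4582 M of J.
Step 2:
                   C          J          G
  I          0.05249     0.9399      1.933
  C        -0.008904   0.004452    0.01336
  E          0.04359     0.9443      1.947
  solve Keq expr → x = 0.004452; check Q = 3667
Then add 0.4479 M of G.
Step 3:
                   C          J          G
  I          0.04359     0.9443      2.395
  C          0.01482   -0.00741   -0.02223
  E          0.05841     0.9369      2.372
  solve Keq expr → x = -0.00741; check Q = 3667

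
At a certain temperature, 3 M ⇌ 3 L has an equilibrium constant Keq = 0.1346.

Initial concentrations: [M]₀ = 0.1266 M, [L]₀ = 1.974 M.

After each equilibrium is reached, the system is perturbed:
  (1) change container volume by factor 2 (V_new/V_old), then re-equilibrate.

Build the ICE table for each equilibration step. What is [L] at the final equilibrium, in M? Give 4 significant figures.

[L]_eq = 0.3559 M

Q₀ = 3791 vs Keq = 0.1346 ⇒ Q>K, reverse
Step 1:
                  M         L
  I          0.1266     1.974
  C           1.262    -1.262
  E           1.389    0.7118
  solve Keq expr → x = -0.4207; check Q = 0.1346
Then change container volume by factor 2 (V_new/V_old).
Step 2:
                  M         L
  I          0.6944    0.3559
  C               0         0
  E          0.6944    0.3559
  solve Keq expr → x = 0; check Q = 0.1346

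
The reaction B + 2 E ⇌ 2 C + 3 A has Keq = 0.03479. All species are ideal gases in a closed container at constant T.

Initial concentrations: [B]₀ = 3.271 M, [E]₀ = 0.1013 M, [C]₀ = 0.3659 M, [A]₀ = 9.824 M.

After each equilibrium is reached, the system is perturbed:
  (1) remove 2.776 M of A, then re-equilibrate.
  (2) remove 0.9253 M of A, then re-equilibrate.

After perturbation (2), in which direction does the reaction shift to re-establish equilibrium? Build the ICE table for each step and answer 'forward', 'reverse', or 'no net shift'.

Q₀ = 3782 vs Keq = 0.03479 ⇒ Q>K, reverse
Step 1:
                   B          E          C          A
  init         3.271     0.1013     0.3659      9.824
  Δ           0.1801     0.3602    -0.3602    -0.5404
  eq           3.451     0.4615   0.005654      9.284
  solve Keq expr → x = -0.1801; check Q = 0.03479
Then remove 2.776 M of A.
Step 2:
                   B          E          C          A
  init         3.451     0.4615   0.005654      6.508
  Δ        -0.001942  -0.003883   0.003883   0.005825
  eq           3.449     0.4577   0.009537      6.513
  solve Keq expr → x = 0.001942; check Q = 0.03479
Then remove 0.9253 M of A.
Step 3:
                   B          E          C          A
  init         3.449     0.4577   0.009537      5.588
  Δ        -0.001194  -0.002388   0.002388   0.003582
  eq           3.448     0.4553    0.01193      5.592
  solve Keq expr → x = 0.001194; check Q = 0.03479

Direction: forward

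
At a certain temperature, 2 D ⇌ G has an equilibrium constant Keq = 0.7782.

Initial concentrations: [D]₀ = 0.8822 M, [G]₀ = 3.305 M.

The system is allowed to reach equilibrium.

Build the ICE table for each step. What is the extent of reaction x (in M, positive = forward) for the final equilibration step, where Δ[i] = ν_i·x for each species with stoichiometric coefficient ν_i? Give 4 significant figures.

x = -0.507 M

Q₀ = 4.247 vs Keq = 0.7782 ⇒ Q>K, reverse
Step 1:
                  D         G
  I          0.8822     3.305
  C           1.014    -0.507
  E           1.896     2.798
  solve Keq expr → x = -0.507; check Q = 0.7782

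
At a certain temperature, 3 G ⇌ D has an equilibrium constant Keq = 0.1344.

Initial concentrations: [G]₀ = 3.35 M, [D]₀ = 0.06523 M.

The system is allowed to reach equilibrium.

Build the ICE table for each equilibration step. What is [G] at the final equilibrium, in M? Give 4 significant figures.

[G]_eq = 1.669 M

Q₀ = 0.001735 vs Keq = 0.1344 ⇒ Q<K, forward
Step 1:
                    G           D
  init           3.35     0.06523
  Δ            -1.681      0.5602
  eq            1.669      0.6254
  solve Keq expr → x = 0.5602; check Q = 0.1344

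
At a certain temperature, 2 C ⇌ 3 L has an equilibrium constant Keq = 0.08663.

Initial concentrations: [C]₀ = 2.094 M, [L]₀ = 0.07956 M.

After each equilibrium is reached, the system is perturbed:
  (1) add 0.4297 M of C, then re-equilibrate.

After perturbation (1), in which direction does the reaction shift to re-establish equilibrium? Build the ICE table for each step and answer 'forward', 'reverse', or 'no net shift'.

Q₀ = 1.1485e-04 vs Keq = 0.08663 ⇒ Q<K, forward
Step 1:
                  C         L
  Initial     2.094   0.07956
  Change    -0.3709    0.5564
  Equil       1.723     0.636
  solve Keq expr → x = 0.1855; check Q = 0.08663
Then add 0.4297 M of C.
Step 2:
                  C         L
  Initial     2.153     0.636
  Change   -0.05884   0.08826
  Equil       2.094    0.7242
  solve Keq expr → x = 0.02942; check Q = 0.08663

Direction: forward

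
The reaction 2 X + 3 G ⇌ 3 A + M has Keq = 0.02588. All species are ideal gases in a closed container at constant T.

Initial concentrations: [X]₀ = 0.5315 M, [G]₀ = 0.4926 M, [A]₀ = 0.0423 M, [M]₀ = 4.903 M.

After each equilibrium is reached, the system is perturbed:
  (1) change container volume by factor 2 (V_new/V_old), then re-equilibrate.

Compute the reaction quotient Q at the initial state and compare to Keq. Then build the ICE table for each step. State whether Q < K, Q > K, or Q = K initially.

Q₀ = 0.01099; Q < K (proceeds forward)

Q₀ = 0.01099 vs Keq = 0.02588 ⇒ Q<K, forward
Step 1:
                   X          G          A          M
  I           0.5315     0.4926     0.0423      4.903
  C        -0.008022   -0.01203    0.01203   0.004011
  E           0.5235     0.4806    0.05433      4.907
  solve Keq expr → x = 0.004011; check Q = 0.02588
Then change container volume by factor 2 (V_new/V_old).
Step 2:
                   X          G          A          M
  I           0.2617     0.2403    0.02717      2.454
  C         0.003312   0.004968  -0.004968  -0.001656
  E           0.2651     0.2453     0.0222      2.452
  solve Keq expr → x = -0.001656; check Q = 0.02588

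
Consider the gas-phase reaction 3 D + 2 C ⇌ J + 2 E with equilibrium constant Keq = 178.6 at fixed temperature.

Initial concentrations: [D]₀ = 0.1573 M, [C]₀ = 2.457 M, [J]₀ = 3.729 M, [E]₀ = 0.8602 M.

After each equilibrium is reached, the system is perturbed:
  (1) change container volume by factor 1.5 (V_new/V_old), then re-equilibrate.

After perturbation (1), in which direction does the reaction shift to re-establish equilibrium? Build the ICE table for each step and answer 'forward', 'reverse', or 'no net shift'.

Q₀ = 117.4 vs Keq = 178.6 ⇒ Q<K, forward
Step 1:
                    D           C           J           E
  init         0.1573       2.457       3.729      0.8602
  Δ          -0.01866    -0.01244    0.006219     0.01244
  eq           0.1386       2.445       3.735      0.8726
  solve Keq expr → x = 0.006219; check Q = 178.6
Then change container volume by factor 1.5 (V_new/V_old).
Step 2:
                    D           C           J           E
  init        0.09243        1.63        2.49      0.5818
  Δ           0.02538     0.01692    -0.00846    -0.01692
  eq           0.1178       1.647       2.482      0.5648
  solve Keq expr → x = -0.00846; check Q = 178.6

Direction: reverse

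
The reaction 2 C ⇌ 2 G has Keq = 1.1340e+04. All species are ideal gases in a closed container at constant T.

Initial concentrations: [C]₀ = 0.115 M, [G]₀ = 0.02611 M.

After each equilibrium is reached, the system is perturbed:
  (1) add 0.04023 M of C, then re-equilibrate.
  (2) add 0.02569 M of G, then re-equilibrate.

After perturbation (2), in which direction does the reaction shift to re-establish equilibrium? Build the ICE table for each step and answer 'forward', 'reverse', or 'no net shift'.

Q₀ = 0.05155 vs Keq = 1.1340e+04 ⇒ Q<K, forward
Step 1:
                  C         G
  Initial     0.115   0.02611
  Change    -0.1137    0.1137
  Equil    0.001313    0.1398
  solve Keq expr → x = 0.05684; check Q = 1.1340e+04
Then add 0.04023 M of C.
Step 2:
                  C         G
  Initial   0.04154    0.1398
  Change   -0.03986   0.03986
  Equil    0.001687    0.1797
  solve Keq expr → x = 0.01993; check Q = 1.1340e+04
Then add 0.02569 M of G.
Step 3:
                  C         G
  Initial  0.001687    0.2053
  Change  2.3900e-04 -2.3900e-04
  Equil    0.001926    0.2051
  solve Keq expr → x = -1.1950e-04; check Q = 1.1340e+04

Direction: reverse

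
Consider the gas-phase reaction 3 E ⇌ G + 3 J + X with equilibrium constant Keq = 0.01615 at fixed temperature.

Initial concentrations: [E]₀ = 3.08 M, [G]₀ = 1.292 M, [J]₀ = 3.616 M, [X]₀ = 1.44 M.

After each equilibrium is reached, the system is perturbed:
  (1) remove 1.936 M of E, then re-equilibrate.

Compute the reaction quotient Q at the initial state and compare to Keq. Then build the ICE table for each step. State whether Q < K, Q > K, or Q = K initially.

Q₀ = 3.011; Q > K (proceeds reverse)

Q₀ = 3.011 vs Keq = 0.01615 ⇒ Q>K, reverse
Step 1:
                   E          G          J          X
  init          3.08      1.292      3.616       1.44
  Δ            1.989    -0.6631     -1.989    -0.6631
  eq           5.069     0.6289      1.627     0.7769
  solve Keq expr → x = -0.6631; check Q = 0.01615
Then remove 1.936 M of E.
Step 2:
                   E          G          J          X
  init         3.133     0.6289      1.627     0.7769
  Δ           0.3571     -0.119    -0.3571     -0.119
  eq            3.49     0.5099       1.27     0.6579
  solve Keq expr → x = -0.119; check Q = 0.01615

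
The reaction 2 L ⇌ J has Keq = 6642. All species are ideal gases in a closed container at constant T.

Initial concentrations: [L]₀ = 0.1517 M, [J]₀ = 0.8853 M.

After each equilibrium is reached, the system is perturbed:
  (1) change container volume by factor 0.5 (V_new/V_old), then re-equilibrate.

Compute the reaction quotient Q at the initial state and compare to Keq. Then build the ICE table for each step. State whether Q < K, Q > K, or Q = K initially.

Q₀ = 38.47 vs Keq = 6642 ⇒ Q<K, forward
Step 1:
                    L           J
  Initial      0.1517      0.8853
  Change      -0.1397     0.06985
  Equil       0.01199      0.9552
  solve Keq expr → x = 0.06985; check Q = 6642
Then change container volume by factor 0.5 (V_new/V_old).
Step 2:
                    L           J
  Initial     0.02398        1.91
  Change    -0.007009    0.003505
  Equil       0.01697       1.914
  solve Keq expr → x = 0.003505; check Q = 6642

Q₀ = 38.47; Q < K (proceeds forward)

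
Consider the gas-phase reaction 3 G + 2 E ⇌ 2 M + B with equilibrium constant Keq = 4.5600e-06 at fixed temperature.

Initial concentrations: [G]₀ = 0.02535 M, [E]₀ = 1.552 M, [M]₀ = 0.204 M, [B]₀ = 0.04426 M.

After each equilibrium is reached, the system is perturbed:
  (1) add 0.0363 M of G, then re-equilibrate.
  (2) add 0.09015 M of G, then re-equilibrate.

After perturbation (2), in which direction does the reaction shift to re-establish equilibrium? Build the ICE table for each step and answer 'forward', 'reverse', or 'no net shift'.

Q₀ = 46.94 vs Keq = 4.5600e-06 ⇒ Q>K, reverse
Step 1:
                   G          E          M          B
  I          0.02535      1.552      0.204    0.04426
  C           0.1328    0.08851   -0.08851   -0.04426
  E           0.1581      1.641     0.1155 3.6375e-06
  solve Keq expr → x = -0.04426; check Q = 4.5600e-06
Then add 0.0363 M of G.
Step 2:
                   G          E          M          B
  I           0.1944      1.641     0.1155 3.6375e-06
  C       -9.3680e-06 -6.2453e-06 6.2453e-06 3.1227e-06
  E           0.1944      1.641     0.1155 6.7602e-06
  solve Keq expr → x = 3.1227e-06; check Q = 4.5600e-06
Then add 0.09015 M of G.
Step 3:
                   G          E          M          B
  I           0.2846      1.641     0.1155 6.7602e-06
  C       -4.3255e-05 -2.8837e-05 2.8837e-05 1.4418e-05
  E           0.2845       1.64     0.1155 2.1179e-05
  solve Keq expr → x = 1.4418e-05; check Q = 4.5600e-06

Direction: forward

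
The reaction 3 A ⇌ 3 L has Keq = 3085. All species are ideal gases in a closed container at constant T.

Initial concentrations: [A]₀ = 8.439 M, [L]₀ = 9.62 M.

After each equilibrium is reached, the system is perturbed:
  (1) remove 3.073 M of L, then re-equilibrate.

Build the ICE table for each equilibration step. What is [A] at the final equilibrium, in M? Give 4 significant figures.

[A]_eq = 0.9633 M

Q₀ = 1.481 vs Keq = 3085 ⇒ Q<K, forward
Step 1:
                   A          L
  init         8.439       9.62
  Δ           -7.278      7.278
  eq           1.161       16.9
  solve Keq expr → x = 2.426; check Q = 3085
Then remove 3.073 M of L.
Step 2:
                   A          L
  init         1.161      13.83
  Δ          -0.1975     0.1975
  eq          0.9633      14.02
  solve Keq expr → x = 0.06584; check Q = 3085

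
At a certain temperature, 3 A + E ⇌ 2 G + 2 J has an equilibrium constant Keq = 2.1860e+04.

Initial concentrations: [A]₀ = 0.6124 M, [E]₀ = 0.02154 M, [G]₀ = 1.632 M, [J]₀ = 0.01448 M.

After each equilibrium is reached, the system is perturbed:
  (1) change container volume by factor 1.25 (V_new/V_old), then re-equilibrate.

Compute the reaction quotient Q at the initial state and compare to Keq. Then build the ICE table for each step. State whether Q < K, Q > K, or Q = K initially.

Q₀ = 0.1129 vs Keq = 2.1860e+04 ⇒ Q<K, forward
Step 1:
                    A           E           G           J
  I            0.6124     0.02154       1.632     0.01448
  C          -0.06461    -0.02154     0.04307     0.04307
  E            0.5478  2.5867e-06       1.675     0.05755
  solve Keq expr → x = 0.02154; check Q = 2.1860e+04
Then change container volume by factor 1.25 (V_new/V_old).
Step 2:
                    A           E           G           J
  I            0.4382  2.0694e-06        1.34     0.04604
  C                 0           0           0           0
  E            0.4382  2.0694e-06        1.34     0.04604
  solve Keq expr → x = 0; check Q = 2.1860e+04

Q₀ = 0.1129; Q < K (proceeds forward)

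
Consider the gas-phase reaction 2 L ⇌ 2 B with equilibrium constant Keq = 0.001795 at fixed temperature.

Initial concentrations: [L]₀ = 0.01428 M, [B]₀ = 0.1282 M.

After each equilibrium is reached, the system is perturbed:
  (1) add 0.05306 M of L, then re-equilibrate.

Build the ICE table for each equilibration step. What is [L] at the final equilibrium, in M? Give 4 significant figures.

Q₀ = 80.6 vs Keq = 0.001795 ⇒ Q>K, reverse
Step 1:
                    L           B
  init        0.01428      0.1282
  Δ            0.1224     -0.1224
  eq           0.1367    0.005791
  solve Keq expr → x = -0.0612; check Q = 0.001795
Then add 0.05306 M of L.
Step 2:
                    L           B
  init         0.1897    0.005791
  Δ         -0.002157    0.002157
  eq           0.1876    0.007948
  solve Keq expr → x = 0.001078; check Q = 0.001795

[L]_eq = 0.1876 M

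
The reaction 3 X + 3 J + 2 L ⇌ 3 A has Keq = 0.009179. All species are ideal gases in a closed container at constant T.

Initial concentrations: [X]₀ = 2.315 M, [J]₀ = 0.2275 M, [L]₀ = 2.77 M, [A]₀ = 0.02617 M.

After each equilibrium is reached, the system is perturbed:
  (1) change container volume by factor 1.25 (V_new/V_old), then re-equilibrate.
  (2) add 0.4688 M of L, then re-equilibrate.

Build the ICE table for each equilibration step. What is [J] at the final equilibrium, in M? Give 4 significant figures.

Q₀ = 1.5990e-05 vs Keq = 0.009179 ⇒ Q<K, forward
Step 1:
                  X         J         L         A
  Initial     2.315    0.2275      2.77   0.02617
  Change   -0.09421  -0.09421  -0.06281   0.09421
  Equil       2.221    0.1333     2.707    0.1204
  solve Keq expr → x = 0.0314; check Q = 0.009179
Then change container volume by factor 1.25 (V_new/V_old).
Step 2:
                  X         J         L         A
  Initial     1.777    0.1066     2.166   0.09631
  Change    0.01778   0.01778   0.01185  -0.01778
  Equil       1.794    0.1244     2.178   0.07853
  solve Keq expr → x = -0.005927; check Q = 0.009179
Then add 0.4688 M of L.
Step 3:
                  X         J         L         A
  Initial     1.794    0.1244     2.646   0.07853
  Change  -0.006122 -0.006122 -0.004082  0.006122
  Equil       1.788    0.1183     2.642   0.08465
  solve Keq expr → x = 0.002041; check Q = 0.009179

[J]_eq = 0.1183 M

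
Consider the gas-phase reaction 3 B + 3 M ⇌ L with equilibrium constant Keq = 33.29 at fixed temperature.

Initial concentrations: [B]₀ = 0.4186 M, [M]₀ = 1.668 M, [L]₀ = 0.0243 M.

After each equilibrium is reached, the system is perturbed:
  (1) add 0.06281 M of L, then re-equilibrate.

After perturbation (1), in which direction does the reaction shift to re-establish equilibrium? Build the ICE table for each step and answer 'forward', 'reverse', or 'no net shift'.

Q₀ = 0.07139 vs Keq = 33.29 ⇒ Q<K, forward
Step 1:
                    B           M           L
  I            0.4186       1.668      0.0243
  C           -0.3044     -0.3044      0.1015
  E            0.1142       1.364      0.1258
  solve Keq expr → x = 0.1015; check Q = 33.29
Then add 0.06281 M of L.
Step 2:
                    B           M           L
  I            0.1142       1.364      0.1886
  C           0.01409     0.01409   -0.004697
  E            0.1283       1.378      0.1839
  solve Keq expr → x = -0.004697; check Q = 33.29

Direction: reverse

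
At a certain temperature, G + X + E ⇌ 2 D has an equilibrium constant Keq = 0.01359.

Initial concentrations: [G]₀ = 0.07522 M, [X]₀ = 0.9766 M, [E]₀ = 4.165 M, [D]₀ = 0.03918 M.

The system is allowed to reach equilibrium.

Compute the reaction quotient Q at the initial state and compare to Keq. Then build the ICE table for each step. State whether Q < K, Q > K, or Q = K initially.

Q₀ = 0.005017; Q < K (proceeds forward)

Q₀ = 0.005017 vs Keq = 0.01359 ⇒ Q<K, forward
Step 1:
                   G          X          E          D
  I          0.07522     0.9766      4.165    0.03918
  C         -0.01019   -0.01019   -0.01019    0.02039
  E          0.06503     0.9664      4.155    0.05957
  solve Keq expr → x = 0.01019; check Q = 0.01359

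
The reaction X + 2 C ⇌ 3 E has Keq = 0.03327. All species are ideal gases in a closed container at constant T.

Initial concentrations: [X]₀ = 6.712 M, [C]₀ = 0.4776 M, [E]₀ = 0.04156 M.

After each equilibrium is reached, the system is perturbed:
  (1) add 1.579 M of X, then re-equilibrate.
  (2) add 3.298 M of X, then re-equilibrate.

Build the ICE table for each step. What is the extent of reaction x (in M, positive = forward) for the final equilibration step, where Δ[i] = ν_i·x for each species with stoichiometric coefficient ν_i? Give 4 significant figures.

Q₀ = 4.6886e-05 vs Keq = 0.03327 ⇒ Q<K, forward
Step 1:
                  X         C         E
  I           6.712    0.4776   0.04156
  C        -0.07994   -0.1599    0.2398
  E           6.632    0.3177    0.2814
  solve Keq expr → x = 0.07994; check Q = 0.03327
Then add 1.579 M of X.
Step 2:
                  X         C         E
  I           8.211    0.3177    0.2814
  C       -0.004843 -0.009687   0.01453
  E           8.206     0.308    0.2959
  solve Keq expr → x = 0.004843; check Q = 0.03327
Then add 3.298 M of X.
Step 3:
                  X         C         E
  I            11.5     0.308    0.2959
  C       -0.007916  -0.01583   0.02375
  E            11.5    0.2922    0.3196
  solve Keq expr → x = 0.007916; check Q = 0.03327

x = 0.007916 M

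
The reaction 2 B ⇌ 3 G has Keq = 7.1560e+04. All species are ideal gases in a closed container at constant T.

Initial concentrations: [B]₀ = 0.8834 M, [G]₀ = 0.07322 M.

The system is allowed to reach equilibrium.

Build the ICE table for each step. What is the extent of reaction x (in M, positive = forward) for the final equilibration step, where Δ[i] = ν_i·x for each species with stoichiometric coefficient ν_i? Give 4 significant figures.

x = 0.4386 M

Q₀ = 5.0301e-04 vs Keq = 7.1560e+04 ⇒ Q<K, forward
Step 1:
                  B         G
  I          0.8834   0.07322
  C         -0.8773     1.316
  E         0.00612     1.389
  solve Keq expr → x = 0.4386; check Q = 7.1560e+04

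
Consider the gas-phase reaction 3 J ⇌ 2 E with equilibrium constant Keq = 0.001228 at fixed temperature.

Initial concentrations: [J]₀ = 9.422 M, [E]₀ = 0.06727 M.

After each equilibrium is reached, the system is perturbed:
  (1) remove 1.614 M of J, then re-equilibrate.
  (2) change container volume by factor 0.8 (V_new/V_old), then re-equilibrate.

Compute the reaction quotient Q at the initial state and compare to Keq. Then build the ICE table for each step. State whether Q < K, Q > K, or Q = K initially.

Q₀ = 5.4102e-06; Q < K (proceeds forward)

Q₀ = 5.4102e-06 vs Keq = 0.001228 ⇒ Q<K, forward
Step 1:
                    J           E
  Initial       9.422     0.06727
  Change        -1.15      0.7665
  Equil         8.272      0.8338
  solve Keq expr → x = 0.3832; check Q = 0.001228
Then remove 1.614 M of J.
Step 2:
                    J           E
  Initial       6.658      0.8338
  Change       0.2883     -0.1922
  Equil         6.947      0.6416
  solve Keq expr → x = -0.09609; check Q = 0.001228
Then change container volume by factor 0.8 (V_new/V_old).
Step 3:
                    J           E
  Initial       8.683       0.802
  Change      -0.1153     0.07686
  Equil         8.568      0.8788
  solve Keq expr → x = 0.03843; check Q = 0.001228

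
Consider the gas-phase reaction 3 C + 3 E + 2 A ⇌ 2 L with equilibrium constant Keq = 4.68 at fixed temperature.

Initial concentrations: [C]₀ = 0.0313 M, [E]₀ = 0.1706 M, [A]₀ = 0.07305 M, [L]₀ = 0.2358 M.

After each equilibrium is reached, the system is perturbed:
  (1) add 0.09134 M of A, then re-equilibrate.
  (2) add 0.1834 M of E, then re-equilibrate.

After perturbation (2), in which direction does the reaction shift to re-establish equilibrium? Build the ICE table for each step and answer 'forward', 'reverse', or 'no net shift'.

Q₀ = 6.8435e+07 vs Keq = 4.68 ⇒ Q>K, reverse
Step 1:
                    C           E           A           L
  Initial      0.0313      0.1706     0.07305      0.2358
  Change       0.2995      0.2995      0.1996     -0.1996
  Equil        0.3308      0.4701      0.2727     0.03616
  solve Keq expr → x = -0.09982; check Q = 4.68
Then add 0.09134 M of A.
Step 2:
                    C           E           A           L
  Initial      0.3308      0.4701       0.364     0.03616
  Change     -0.01091    -0.01091   -0.007271    0.007271
  Equil        0.3198      0.4591      0.3568     0.04343
  solve Keq expr → x = 0.003636; check Q = 4.68
Then add 0.1834 M of E.
Step 3:
                    C           E           A           L
  Initial      0.3198      0.6425      0.3568     0.04343
  Change     -0.02258    -0.02258    -0.01505     0.01505
  Equil        0.2973        0.62      0.3417     0.05849
  solve Keq expr → x = 0.007526; check Q = 4.68

Direction: forward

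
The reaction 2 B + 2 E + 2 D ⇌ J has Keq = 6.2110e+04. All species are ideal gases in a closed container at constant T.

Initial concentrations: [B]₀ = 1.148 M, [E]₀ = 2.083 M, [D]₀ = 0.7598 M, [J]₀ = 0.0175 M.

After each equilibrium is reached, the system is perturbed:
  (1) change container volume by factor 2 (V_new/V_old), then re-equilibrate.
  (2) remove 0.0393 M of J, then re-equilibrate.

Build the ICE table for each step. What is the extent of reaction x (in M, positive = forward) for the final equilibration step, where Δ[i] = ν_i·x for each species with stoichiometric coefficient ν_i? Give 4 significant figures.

x = 6.2527e-04 M

Q₀ = 0.005301 vs Keq = 6.2110e+04 ⇒ Q<K, forward
Step 1:
                  B         E         D         J
  I           1.148     2.083    0.7598    0.0175
  C          -0.755    -0.755    -0.755    0.3775
  E           0.393     1.328  0.004831     0.395
  solve Keq expr → x = 0.3775; check Q = 6.2110e+04
Then change container volume by factor 2 (V_new/V_old).
Step 2:
                  B         E         D         J
  I          0.1965     0.664  0.002416    0.1975
  C         0.01021   0.01021   0.01021 -0.005106
  E          0.2067    0.6742   0.01263    0.1924
  solve Keq expr → x = -0.005106; check Q = 6.2110e+04
Then remove 0.0393 M of J.
Step 3:
                  B         E         D         J
  I          0.2067    0.6742   0.01263    0.1531
  C       -0.001251 -0.001251 -0.001251 6.2527e-04
  E          0.2055     0.673   0.01138    0.1537
  solve Keq expr → x = 6.2527e-04; check Q = 6.2110e+04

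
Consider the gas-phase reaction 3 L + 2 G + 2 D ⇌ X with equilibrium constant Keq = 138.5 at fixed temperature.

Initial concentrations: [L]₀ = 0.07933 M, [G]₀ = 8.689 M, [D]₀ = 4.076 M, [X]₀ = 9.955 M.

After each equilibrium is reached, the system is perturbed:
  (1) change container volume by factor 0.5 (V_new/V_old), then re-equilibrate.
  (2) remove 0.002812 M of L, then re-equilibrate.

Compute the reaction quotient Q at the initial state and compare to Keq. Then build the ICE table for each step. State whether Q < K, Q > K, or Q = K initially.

Q₀ = 15.9 vs Keq = 138.5 ⇒ Q<K, forward
Step 1:
                  L         G         D         X
  I         0.07933     8.689     4.076     9.955
  C        -0.04051  -0.02701  -0.02701    0.0135
  E         0.03882     8.662     4.049     9.969
  solve Keq expr → x = 0.0135; check Q = 138.5
Then change container volume by factor 0.5 (V_new/V_old).
Step 2:
                  L         G         D         X
  I         0.07764     17.32     8.098     19.94
  C        -0.05814  -0.03876  -0.03876   0.01938
  E         0.01951     17.29     8.059     19.96
  solve Keq expr → x = 0.01938; check Q = 138.5
Then remove 0.002812 M of L.
Step 3:
                  L         G         D         X
  I          0.0167     17.29     8.059     19.96
  C        0.002807  0.001872  0.001872 -9.3576e-04
  E          0.0195     17.29     8.061     19.96
  solve Keq expr → x = -9.3576e-04; check Q = 138.5

Q₀ = 15.9; Q < K (proceeds forward)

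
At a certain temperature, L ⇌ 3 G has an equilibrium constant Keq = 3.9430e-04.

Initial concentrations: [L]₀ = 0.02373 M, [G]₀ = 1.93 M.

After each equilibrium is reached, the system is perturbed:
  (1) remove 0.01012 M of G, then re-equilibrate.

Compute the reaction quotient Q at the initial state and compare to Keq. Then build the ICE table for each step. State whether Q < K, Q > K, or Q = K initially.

Q₀ = 303; Q > K (proceeds reverse)

Q₀ = 303 vs Keq = 3.9430e-04 ⇒ Q>K, reverse
Step 1:
                   L          G
  I          0.02373       1.93
  C           0.6222     -1.867
  E           0.6459    0.06339
  solve Keq expr → x = -0.6222; check Q = 3.9430e-04
Then remove 0.01012 M of G.
Step 2:
                   L          G
  I           0.6459    0.05327
  C        -0.003337    0.01001
  E           0.6426    0.06328
  solve Keq expr → x = 0.003337; check Q = 3.9430e-04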